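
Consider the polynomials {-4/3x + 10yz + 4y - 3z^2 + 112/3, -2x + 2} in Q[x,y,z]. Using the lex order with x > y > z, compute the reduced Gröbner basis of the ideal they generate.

G = {x - 1, yz + 2/5y - 3/10z^2 + 18/5}

f_1 = -4/3x + 10yz + 4y - 3z^2 + 112/3, LT = x.
f_2 = -2x + 2, LT = x.

S(f_1,f_2): lcm = x. S = -15/2yz - 3y + 9/4z^2 - 27.
  leading term yz: no divisor's leading term divides it; move -15/2yz to the remainder.
  leading term y: no divisor's leading term divides it; move -3y to the remainder.
  leading term z^2: no divisor's leading term divides it; move 9/4z^2 to the remainder.
  leading term 1: no divisor's leading term divides it; move -27 to the remainder.
  remainder -15/2yz - 3y + 9/4z^2 - 27 ≠ 0; add g_3 = -15/2yz - 3y + 9/4z^2 - 27 to the basis.

S(f_1,g_3): leading monomials are coprime, so the S-polynomial reduces to 0 (Buchberger's first criterion).
S(f_2,g_3): leading monomials are coprime, so the S-polynomial reduces to 0 (Buchberger's first criterion).
Every S-polynomial of the final basis reduces to 0, so we have a Gröbner basis.
Inter-reduce: drop elements whose leading term is divisible by another's, tail-reduce, and make monic.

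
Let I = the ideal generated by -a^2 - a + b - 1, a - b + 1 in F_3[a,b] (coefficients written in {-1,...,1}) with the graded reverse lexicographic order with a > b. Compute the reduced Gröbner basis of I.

f_1 = -a^2 - a + b - 1, LT = a^2.
f_2 = a - b + 1, LT = a.

S(f_1,f_2): lcm = a^2. S = ab - b + 1.
  leading term ab: subtract (b)·f_2 from ab - b + 1 → b^2 + b + 1
  leading term b^2: no divisor's leading term divides it; move b^2 to the remainder.
  leading term b: no divisor's leading term divides it; move b to the remainder.
  leading term 1: no divisor's leading term divides it; move 1 to the remainder.
  remainder b^2 + b + 1 ≠ 0; add g_3 = b^2 + b + 1 to the basis.

S(f_1,g_3): leading monomials are coprime, so the S-polynomial reduces to 0 (Buchberger's first criterion).
S(f_2,g_3): leading monomials are coprime, so the S-polynomial reduces to 0 (Buchberger's first criterion).
Every S-polynomial of the final basis reduces to 0, so we have a Gröbner basis.
Inter-reduce: drop elements whose leading term is divisible by another's, tail-reduce, and make monic.

G = {b^2 + b + 1, a - b + 1}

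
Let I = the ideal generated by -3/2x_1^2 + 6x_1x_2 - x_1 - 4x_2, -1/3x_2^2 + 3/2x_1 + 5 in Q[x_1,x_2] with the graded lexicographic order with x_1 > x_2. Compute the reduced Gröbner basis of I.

G = {x_1^2 - 4x_1x_2 + 2/3x_1 + 8/3x_2, x_2^2 - 9/2x_1 - 15}

This is the nonlinear analogue of row-reducing a linear system.

f_1 = -3/2x_1^2 + 6x_1x_2 - x_1 - 4x_2, LT = x_1^2.
f_2 = -1/3x_2^2 + 3/2x_1 + 5, LT = x_2^2.

The S-polynomials (S(f_1,f_2)) all reduce to 0 modulo the current basis, so we have a Gröbner basis.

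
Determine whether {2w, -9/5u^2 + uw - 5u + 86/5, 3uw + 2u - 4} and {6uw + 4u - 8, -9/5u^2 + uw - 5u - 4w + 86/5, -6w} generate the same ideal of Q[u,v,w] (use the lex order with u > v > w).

Since reduced Gröbner bases are canonical representatives of ideals under a given ordering, it suffices to compute and compare them.
Buchberger on the first generating set:
f_1 = 2w, LT = w.
f_2 = -9/5u^2 + uw - 5u + 86/5, LT = u^2.
f_3 = 3uw + 2u - 4, LT = uw.

S(f_1,f_3): lcm = uw. S = -2/3u + 4/3.
  reduce S modulo (f_1, f_2, f_3):
  remainder -2/3u + 4/3 ≠ 0; add g_4 = -2/3u + 4/3 to the basis.

The other S-polynomials (S(f_1,f_2), S(f_2,f_3), S(f_1,g_4), S(f_2,g_4), S(f_3,g_4)) all reduce to 0 modulo the current basis, so we have a Gröbner basis.
Inter-reduce: drop elements whose leading term is divisible by another's, tail-reduce, and make monic.
Reduced Gröbner basis: {u - 2, w}.

Buchberger on the second generating set:
h_1 = 6uw + 4u - 8, LT = uw.
h_2 = -9/5u^2 + uw - 5u - 4w + 86/5, LT = u^2.
h_3 = -6w, LT = w.

S(h_1,h_2): lcm = u^2w. S = 2/3u^2 + 5/9uw^2 - 25/9uw - 4/3u - 20/9w^2 + 86/9w.
  reduce S modulo (h_1, h_2, h_3):
  remainder -4/3u + 8/3 ≠ 0; add k_4 = -4/3u + 8/3 to the basis.

The other S-polynomials (S(h_1,h_3), S(h_2,h_3), S(h_1,k_4), S(h_2,k_4), S(h_3,k_4)) all reduce to 0 modulo the current basis, so we have a Gröbner basis.
Inter-reduce: drop elements whose leading term is divisible by another's, tail-reduce, and make monic.
Reduced Gröbner basis: {u - 2, w}.

These coincide, so the ideals are equal.

Yes, the ideals are equal.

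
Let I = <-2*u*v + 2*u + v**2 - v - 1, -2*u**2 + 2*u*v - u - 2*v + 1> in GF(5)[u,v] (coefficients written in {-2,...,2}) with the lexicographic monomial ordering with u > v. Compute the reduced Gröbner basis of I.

f_1 = -2*u*v + 2*u + v**2 - v - 1, LT = u*v.
f_2 = -2*u**2 + 2*u*v - u - 2*v + 1, LT = u**2.

S(f_1,f_2): lcm = u**2*v. S = -u**2 - 2*u*v**2 - 2*u - v**2 - 2*v.
  leading term u**2: subtract (-2)·f_2 from -u**2 - 2*u*v**2 - 2*u - v**2 - 2*v → -2*u*v**2 - u*v + u - v**2 - v + 2
  leading term u*v**2: subtract (v)·f_1 from -2*u*v**2 - u*v + u - v**2 - v + 2 → 2*u*v + u - v**3 + 2
  leading term u*v: subtract (-1)·f_1 from 2*u*v + u - v**3 + 2 → -2*u - v**3 + v**2 - v + 1
  leading term u: no divisor's leading term divides it; move -2*u to the remainder.
  leading term v**3: no divisor's leading term divides it; move -v**3 to the remainder.
  leading term v**2: no divisor's leading term divides it; move v**2 to the remainder.
  leading term v: no divisor's leading term divides it; move -v to the remainder.
  leading term 1: no divisor's leading term divides it; move 1 to the remainder.
  remainder -2*u - v**3 + v**2 - v + 1 ≠ 0; add g_3 = -2*u - v**3 + v**2 - v + 1 to the basis.

S(f_1,g_3): lcm = u*v. S = -u + 2*v**4 - 2*v**3 - v**2 + v - 2.
  leading term u: subtract (-2)·g_3 from -u + 2*v**4 - 2*v**3 - v**2 + v - 2 → 2*v**4 + v**3 + v**2 - v
  leading term v**4: no divisor's leading term divides it; move 2*v**4 to the remainder.
  leading term v**3: no divisor's leading term divides it; move v**3 to the remainder.
  leading term v**2: no divisor's leading term divides it; move v**2 to the remainder.
  leading term v: no divisor's leading term divides it; move -v to the remainder.
  remainder 2*v**4 + v**3 + v**2 - v ≠ 0; add g_4 = 2*v**4 + v**3 + v**2 - v to the basis.

The other S-polynomials (S(f_2,g_3), S(f_1,g_4), S(f_2,g_4), S(g_3,g_4)) all reduce to 0 modulo the current basis, so we have a Gröbner basis.
Inter-reduce: drop elements whose leading term is divisible by another's, tail-reduce, and make monic.

G = {u - 2*v**3 + 2*v**2 - 2*v + 2, v**4 - 2*v**3 - 2*v**2 + 2*v}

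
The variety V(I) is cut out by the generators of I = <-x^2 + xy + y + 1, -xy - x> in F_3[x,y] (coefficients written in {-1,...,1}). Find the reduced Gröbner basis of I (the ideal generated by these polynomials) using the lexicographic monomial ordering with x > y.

f_1 = -x^2 + xy + y + 1, LT = x^2.
f_2 = -xy - x, LT = xy.

S(f_1,f_2): lcm = x^2y. S = -x^2 - xy^2 - y^2 - y.
  leading term x^2: subtract (1)·f_1 from -x^2 - xy^2 - y^2 - y → -xy^2 - xy - y^2 + y - 1
  leading term xy^2: subtract (y)·f_2 from -xy^2 - xy - y^2 + y - 1 → -y^2 + y - 1
  leading term y^2: no divisor's leading term divides it; move -y^2 to the remainder.
  leading term y: no divisor's leading term divides it; move y to the remainder.
  leading term 1: no divisor's leading term divides it; move -1 to the remainder.
  remainder -y^2 + y - 1 ≠ 0; add g_3 = -y^2 + y - 1 to the basis.

The other S-polynomials (S(f_1,g_3), S(f_2,g_3)) all reduce to 0 modulo the current basis, so we have a Gröbner basis.

G = {x^2 + x - y - 1, xy + x, y^2 - y + 1}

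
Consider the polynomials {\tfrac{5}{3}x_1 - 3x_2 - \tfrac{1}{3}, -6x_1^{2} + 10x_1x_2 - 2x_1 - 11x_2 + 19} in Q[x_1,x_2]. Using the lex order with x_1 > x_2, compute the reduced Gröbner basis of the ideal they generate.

G = {x_1 - \tfrac{9}{5}x_2 - \tfrac{1}{5}, x_2^{2} + \tfrac{47}{4}x_2 - \tfrac{51}{4}}

f_1 = \tfrac{5}{3}x_1 - 3x_2 - \tfrac{1}{3}, LT = x_1.
f_2 = -6x_1^{2} + 10x_1x_2 - 2x_1 - 11x_2 + 19, LT = x_1^{2}.

S(f_1,f_2): lcm = x_1^{2}. S = -\tfrac{2}{15}x_1x_2 - \tfrac{8}{15}x_1 - \tfrac{11}{6}x_2 + \tfrac{19}{6}.
  leading term x_1x_2: subtract (-\tfrac{2}{25}x_2)·f_1 from -\tfrac{2}{15}x_1x_2 - \tfrac{8}{15}x_1 - \tfrac{11}{6}x_2 + \tfrac{19}{6} → -\tfrac{8}{15}x_1 - \tfrac{6}{25}x_2^{2} - \tfrac{93}{50}x_2 + \tfrac{19}{6}
  leading term x_1: subtract (-\tfrac{8}{25})·f_1 from -\tfrac{8}{15}x_1 - \tfrac{6}{25}x_2^{2} - \tfrac{93}{50}x_2 + \tfrac{19}{6} → -\tfrac{6}{25}x_2^{2} - \tfrac{141}{50}x_2 + \tfrac{153}{50}
  leading term x_2^{2}: no divisor's leading term divides it; move -\tfrac{6}{25}x_2^{2} to the remainder.
  leading term x_2: no divisor's leading term divides it; move -\tfrac{141}{50}x_2 to the remainder.
  leading term 1: no divisor's leading term divides it; move \tfrac{153}{50} to the remainder.
  remainder -\tfrac{6}{25}x_2^{2} - \tfrac{141}{50}x_2 + \tfrac{153}{50} ≠ 0; add g_3 = -\tfrac{6}{25}x_2^{2} - \tfrac{141}{50}x_2 + \tfrac{153}{50} to the basis.

S(f_1,g_3): leading monomials are coprime, so the S-polynomial reduces to 0 (Buchberger's first criterion).
S(f_2,g_3): leading monomials are coprime, so the S-polynomial reduces to 0 (Buchberger's first criterion).
Every S-polynomial of the final basis reduces to 0, so we have a Gröbner basis.
Inter-reduce: drop elements whose leading term is divisible by another's, tail-reduce, and make monic.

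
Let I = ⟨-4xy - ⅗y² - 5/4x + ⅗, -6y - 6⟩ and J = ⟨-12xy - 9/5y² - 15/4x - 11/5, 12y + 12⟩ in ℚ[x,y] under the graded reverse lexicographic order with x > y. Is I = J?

Two ideals are equal iff their reduced Gröbner bases coincide (the reduced basis is unique for a fixed ordering).
Buchberger on the first generating set:
f_1 = -4xy - ⅗y² - 5/4x + ⅗, LT = xy.
f_2 = -6y - 6, LT = y.

S(f_1,f_2): lcm = xy. S = 3/20y² - 11/16x - 3/20.
  leading term y²: subtract (-1/40y)·f_2 from 3/20y² - 11/16x - 3/20 → -11/16x - 3/20y - 3/20
  leading term x: no divisor's leading term divides it; move -11/16x to the remainder.
  leading term y: subtract (1/40)·f_2 from -3/20y - 3/20 → 0
  remainder -11/16x ≠ 0; add g_3 = -11/16x to the basis.

The other S-polynomials (S(f_1,g_3), S(f_2,g_3)) all reduce to 0 modulo the current basis, so we have a Gröbner basis.
Inter-reduce: drop elements whose leading term is divisible by another's, tail-reduce, and make monic.
Reduced Gröbner basis: {x, y + 1}.

Buchberger on the second generating set:
h_1 = -12xy - 9/5y² - 15/4x - 11/5, LT = xy.
h_2 = 12y + 12, LT = y.

S(h_1,h_2): lcm = xy. S = 3/20y² - 11/16x + 11/60.
  leading term y²: subtract (1/80y)·h_2 from 3/20y² - 11/16x + 11/60 → -11/16x - 3/20y + 11/60
  leading term x: no divisor's leading term divides it; move -11/16x to the remainder.
  leading term y: subtract (-1/80)·h_2 from -3/20y + 11/60 → ⅓
  leading term 1: no divisor's leading term divides it; move ⅓ to the remainder.
  remainder -11/16x + ⅓ ≠ 0; add k_3 = -11/16x + ⅓ to the basis.

The other S-polynomials (S(h_1,k_3), S(h_2,k_3)) all reduce to 0 modulo the current basis, so we have a Gröbner basis.
Inter-reduce: drop elements whose leading term is divisible by another's, tail-reduce, and make monic.
Reduced Gröbner basis: {x - 16/33, y + 1}.

These differ, so the ideals are not equal.

No, the ideals differ.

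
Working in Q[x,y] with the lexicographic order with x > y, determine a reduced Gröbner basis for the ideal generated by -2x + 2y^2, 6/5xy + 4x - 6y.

f_1 = -2x + 2y^2, LT = x.
f_2 = 6/5xy + 4x - 6y, LT = xy.

S(f_1,f_2): lcm = xy. S = -10/3x - y^3 + 5y.
  leading term x: subtract (5/3)·f_1 from -10/3x - y^3 + 5y → -y^3 - 10/3y^2 + 5y
  leading term y^3: no divisor's leading term divides it; move -y^3 to the remainder.
  leading term y^2: no divisor's leading term divides it; move -10/3y^2 to the remainder.
  leading term y: no divisor's leading term divides it; move 5y to the remainder.
  remainder -y^3 - 10/3y^2 + 5y ≠ 0; add g_3 = -y^3 - 10/3y^2 + 5y to the basis.

S(f_1,g_3): leading monomials are coprime, so the S-polynomial reduces to 0 (Buchberger's first criterion).
S(f_2,g_3): lcm = xy^3. S = 5xy - 5y^3.
  leading term xy: subtract (-5/2y)·f_1 from 5xy - 5y^3 → 0
  remainder 0.

Every S-polynomial of the final basis reduces to 0, so we have a Gröbner basis.
Inter-reduce: drop elements whose leading term is divisible by another's, tail-reduce, and make monic.

G = {x - y^2, y^3 + 10/3y^2 - 5y}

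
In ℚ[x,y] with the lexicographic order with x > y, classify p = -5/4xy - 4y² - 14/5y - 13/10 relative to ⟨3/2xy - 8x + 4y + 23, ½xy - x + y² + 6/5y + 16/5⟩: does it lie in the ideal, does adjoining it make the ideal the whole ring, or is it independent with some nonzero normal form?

-5/4xy - 4y² - 14/5y - 13/10 lies in I (it reduces to 0).

First compute the reduced Gröbner basis of I by Buchberger's algorithm.
f_1 = 3/2xy - 8x + 4y + 23, LT = xy.
f_2 = ½xy - x + y² + 6/5y + 16/5, LT = xy.

S(f_1,f_2): lcm = xy. S = -10/3x - 2y² + 4/15y + 134/15.
  reduce S modulo (f_1, f_2):
  remainder -10/3x - 2y² + 4/15y + 134/15 ≠ 0; add h_3 = -10/3x - 2y² + 4/15y + 134/15 to the basis.

S(f_1,h_3): lcm = xy. S = -16/3x - ⅗y³ + 2/25y² + 401/75y + 46/3.
  reduce S modulo (f_1, f_2, h_3):
  remainder -⅗y³ + 82/25y² + 123/25y + 26/25 ≠ 0; add h_4 = -⅗y³ + 82/25y² + 123/25y + 26/25 to the basis.

The other S-polynomials (S(f_2,h_3), S(f_1,h_4), S(f_2,h_4), S(h_3,h_4)) all reduce to 0 modulo the current basis, so we have a Gröbner basis.
Inter-reduce: drop elements whose leading term is divisible by another's, tail-reduce, and make monic.
Reduced Gröbner basis: {x + ⅗y² - 2/25y - 67/25, y³ - 82/15y² - 41/5y - 26/15}.
Label its elements g_1 = x + ⅗y² - 2/25y - 67/25, g_2 = y³ - 82/15y² - 41/5y - 26/15.

Reduce p = -5/4xy - 4y² - 14/5y - 13/10 modulo G:
  leading term xy: subtract (-5/4y)·g_1 from -5/4xy - 4y² - 14/5y - 13/10 → ¾y³ - 41/10y² - 123/20y - 13/10
  leading term y³: subtract (¾)·g_2 from ¾y³ - 41/10y² - 123/20y - 13/10 → 0
  normal form = 0.
Since the normal form is 0, p ∈ I.

Ideal membership is decidable via reduction modulo a Gröbner basis.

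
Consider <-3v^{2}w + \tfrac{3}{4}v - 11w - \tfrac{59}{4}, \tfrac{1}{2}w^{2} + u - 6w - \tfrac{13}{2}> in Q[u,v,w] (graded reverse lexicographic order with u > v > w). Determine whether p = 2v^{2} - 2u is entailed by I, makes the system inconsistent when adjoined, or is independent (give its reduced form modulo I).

2v^{2} - 2u is independent of I; its normal form modulo I is 2v^{2} - 2u.

First compute the reduced Gröbner basis of I by Buchberger's algorithm.
f_1 = -3v^{2}w + \tfrac{3}{4}v - 11w - \tfrac{59}{4}, LT = v^{2}w.
f_2 = \tfrac{1}{2}w^{2} + u - 6w - \tfrac{13}{2}, LT = w^{2}.

S(f_1,f_2): lcm = v^{2}w^{2}. S = -2uv^{2} + 12v^{2}w + 13v^{2} - \tfrac{1}{4}vw + \tfrac{11}{3}w^{2} + \tfrac{59}{12}w.
  reduce S modulo (f_1, f_2):
  remainder -2uv^{2} + 13v^{2} - \tfrac{1}{4}vw - \tfrac{22}{3}u + 3v + \tfrac{59}{12}w - \tfrac{34}{3} ≠ 0; add h_3 = -2uv^{2} + 13v^{2} - \tfrac{1}{4}vw - \tfrac{22}{3}u + 3v + \tfrac{59}{12}w - \tfrac{34}{3} to the basis.

The other S-polynomials (S(f_1,h_3), S(f_2,h_3)) all reduce to 0 modulo the current basis, so we have a Gröbner basis.
Inter-reduce: drop elements whose leading term is divisible by another's, tail-reduce, and make monic.
Reduced Gröbner basis: {uv^{2} - \tfrac{13}{2}v^{2} + \tfrac{1}{8}vw + \tfrac{11}{3}u - \tfrac{3}{2}v - \tfrac{59}{24}w + \tfrac{17}{3}, v^{2}w - \tfrac{1}{4}v + \tfrac{11}{3}w + \tfrac{59}{12}, w^{2} + 2u - 12w - 13}.
Label its elements g_1 = uv^{2} - \tfrac{13}{2}v^{2} + \tfrac{1}{8}vw + \tfrac{11}{3}u - \tfrac{3}{2}v - \tfrac{59}{24}w + \tfrac{17}{3}, g_2 = v^{2}w - \tfrac{1}{4}v + \tfrac{11}{3}w + \tfrac{59}{12}, g_3 = w^{2} + 2u - 12w - 13.

Reduce p = 2v^{2} - 2u modulo G:
  leading term v^{2}: no divisor's leading term divides it; move 2v^{2} to the remainder.
  leading term u: no divisor's leading term divides it; move -2u to the remainder.
  normal form = 2v^{2} - 2u.
The normal form is nonzero, so p ∉ I. Since p minus its normal form lies in I, I + (p) = I + (r) where r = 2v^{2} - 2u; decide whether this ideal is the whole ring.
Run Buchberger on G together with r (pairs among the g_i already reduce to 0 since G is a Gröbner basis):
g_1 = uv^{2} - \tfrac{13}{2}v^{2} + \tfrac{1}{8}vw + \tfrac{11}{3}u - \tfrac{3}{2}v - \tfrac{59}{24}w + \tfrac{17}{3}, LT = uv^{2}.
g_2 = v^{2}w - \tfrac{1}{4}v + \tfrac{11}{3}w + \tfrac{59}{12}, LT = v^{2}w.
g_3 = w^{2} + 2u - 12w - 13, LT = w^{2}.
r = 2v^{2} - 2u, LT = v^{2}.

S(g_1,r): lcm = uv^{2}. S = u^{2} - \tfrac{13}{2}v^{2} + \tfrac{1}{8}vw + \tfrac{11}{3}u - \tfrac{3}{2}v - \tfrac{59}{24}w + \tfrac{17}{3}.
  reduce S modulo (g_1, g_2, g_3, r):
  remainder u^{2} + \tfrac{1}{8}vw - \tfrac{17}{6}u - \tfrac{3}{2}v - \tfrac{59}{24}w + \tfrac{17}{3} ≠ 0; add m_5 = u^{2} + \tfrac{1}{8}vw - \tfrac{17}{6}u - \tfrac{3}{2}v - \tfrac{59}{24}w + \tfrac{17}{3} to the basis.

S(g_2,r): lcm = v^{2}w. S = uw - \tfrac{1}{4}v + \tfrac{11}{3}w + \tfrac{59}{12}.
  reduce S modulo (g_1, g_2, g_3, r, m_5):
  remainder uw - \tfrac{1}{4}v + \tfrac{11}{3}w + \tfrac{59}{12} ≠ 0; add m_6 = uw - \tfrac{1}{4}v + \tfrac{11}{3}w + \tfrac{59}{12} to the basis.

The other S-polynomials (S(g_1,g_2), S(g_1,g_3), S(g_2,g_3), S(g_3,r), S(g_1,m_5), S(g_2,m_5), S(g_3,m_5), S(r,m_5), S(g_1,m_6), S(g_2,m_6), S(g_3,m_6), S(r,m_6), S(m_5,m_6)) all reduce to 0 modulo the current basis, so we have a Gröbner basis.
Inter-reduce: drop elements whose leading term is divisible by another's, tail-reduce, and make monic.
Reduced Gröbner basis: {u^{2} + \tfrac{1}{8}vw - \tfrac{17}{6}u - \tfrac{3}{2}v - \tfrac{59}{24}w + \tfrac{17}{3}, v^{2} - u, uw - \tfrac{1}{4}v + \tfrac{11}{3}w + \tfrac{59}{12}, w^{2} + 2u - 12w - 13}.
The reduced Gröbner basis of I + (p) is {u^{2} + \tfrac{1}{8}vw - \tfrac{17}{6}u - \tfrac{3}{2}v - \tfrac{59}{24}w + \tfrac{17}{3}, v^{2} - u, uw - \tfrac{1}{4}v + \tfrac{11}{3}w + \tfrac{59}{12}, w^{2} + 2u - 12w - 13} ≠ {1}, a proper ideal, so the enlarged system stays consistent: p is independent of I, with normal form 2v^{2} - 2u.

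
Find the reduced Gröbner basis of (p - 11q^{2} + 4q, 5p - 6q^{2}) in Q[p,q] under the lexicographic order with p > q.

This is the nonlinear analogue of row-reducing a linear system.

f_1 = p - 11q^{2} + 4q, LT = p.
f_2 = 5p - 6q^{2}, LT = p.

S(f_1,f_2): lcm = p. S = -\tfrac{49}{5}q^{2} + 4q.
  leading term q^{2}: no divisor's leading term divides it; move -\tfrac{49}{5}q^{2} to the remainder.
  leading term q: no divisor's leading term divides it; move 4q to the remainder.
  remainder -\tfrac{49}{5}q^{2} + 4q ≠ 0; add g_3 = -\tfrac{49}{5}q^{2} + 4q to the basis.

The other S-polynomials (S(f_1,g_3), S(f_2,g_3)) all reduce to 0 modulo the current basis, so we have a Gröbner basis.
Inter-reduce: drop elements whose leading term is divisible by another's, tail-reduce, and make monic.

G = {p - \tfrac{24}{49}q, q^{2} - \tfrac{20}{49}q}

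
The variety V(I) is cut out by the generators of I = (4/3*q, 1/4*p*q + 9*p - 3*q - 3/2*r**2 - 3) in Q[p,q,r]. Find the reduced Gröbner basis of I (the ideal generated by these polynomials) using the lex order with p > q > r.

G = {p - 1/6*r**2 - 1/3, q}

Buchberger's algorithm terminates because the ascending chain of leading-term ideals stabilizes.

f_1 = 4/3*q, LT = q.
f_2 = 1/4*p*q + 9*p - 3*q - 3/2*r**2 - 3, LT = p*q.

S(f_1,f_2): lcm = p*q. S = -36*p + 12*q + 6*r**2 + 12.
  leading term p: no divisor's leading term divides it; move -36*p to the remainder.
  leading term q: subtract (9)·f_1 from 12*q + 6*r**2 + 12 → 6*r**2 + 12
  leading term r**2: no divisor's leading term divides it; move 6*r**2 to the remainder.
  leading term 1: no divisor's leading term divides it; move 12 to the remainder.
  remainder -36*p + 6*r**2 + 12 ≠ 0; add g_3 = -36*p + 6*r**2 + 12 to the basis.

S(f_1,g_3): leading monomials are coprime, so the S-polynomial reduces to 0 (Buchberger's first criterion).
S(f_2,g_3): lcm = p*q. S = 36*p + 1/6*q*r**2 - 35/3*q - 6*r**2 - 12.
  leading term p: subtract (-1)·g_3 from 36*p + 1/6*q*r**2 - 35/3*q - 6*r**2 - 12 → 1/6*q*r**2 - 35/3*q
  leading term q*r**2: subtract (1/8*r**2)·f_1 from 1/6*q*r**2 - 35/3*q → -35/3*q
  leading term q: subtract (-35/4)·f_1 from -35/3*q → 0
  remainder 0.

Every S-polynomial of the final basis reduces to 0, so we have a Gröbner basis.
Inter-reduce: drop elements whose leading term is divisible by another's, tail-reduce, and make monic.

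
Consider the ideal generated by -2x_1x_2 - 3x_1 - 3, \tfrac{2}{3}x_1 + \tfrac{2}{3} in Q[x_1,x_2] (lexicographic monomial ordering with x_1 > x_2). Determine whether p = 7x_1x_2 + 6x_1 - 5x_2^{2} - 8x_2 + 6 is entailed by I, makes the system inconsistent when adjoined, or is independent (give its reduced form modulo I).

First compute the reduced Gröbner basis of I by Buchberger's algorithm.
f_1 = -2x_1x_2 - 3x_1 - 3, LT = x_1x_2.
f_2 = \tfrac{2}{3}x_1 + \tfrac{2}{3}, LT = x_1.

S(f_1,f_2): lcm = x_1x_2. S = \tfrac{3}{2}x_1 - x_2 + \tfrac{3}{2}.
  leading term x_1: subtract (\tfrac{9}{4})·f_2 from \tfrac{3}{2}x_1 - x_2 + \tfrac{3}{2} → -x_2
  leading term x_2: no divisor's leading term divides it; move -x_2 to the remainder.
  remainder -x_2 ≠ 0; add h_3 = -x_2 to the basis.

The other S-polynomials (S(f_1,h_3), S(f_2,h_3)) all reduce to 0 modulo the current basis, so we have a Gröbner basis.
Inter-reduce: drop elements whose leading term is divisible by another's, tail-reduce, and make monic.
Reduced Gröbner basis: {x_1 + 1, x_2}.
Label its elements g_1 = x_1 + 1, g_2 = x_2.

Reduce p = 7x_1x_2 + 6x_1 - 5x_2^{2} - 8x_2 + 6 modulo G:
  leading term x_1x_2: subtract (7x_2)·g_1 from 7x_1x_2 + 6x_1 - 5x_2^{2} - 8x_2 + 6 → 6x_1 - 5x_2^{2} - 15x_2 + 6
  leading term x_1: subtract (6)·g_1 from 6x_1 - 5x_2^{2} - 15x_2 + 6 → -5x_2^{2} - 15x_2
  leading term x_2^{2}: subtract (-5x_2)·g_2 from -5x_2^{2} - 15x_2 → -15x_2
  leading term x_2: subtract (-15)·g_2 from -15x_2 → 0
  normal form = 0.
Since the normal form is 0, p ∈ I.

The remainder on division by a Gröbner basis is unique — it is the normal form.

7x_1x_2 + 6x_1 - 5x_2^{2} - 8x_2 + 6 lies in I (it reduces to 0).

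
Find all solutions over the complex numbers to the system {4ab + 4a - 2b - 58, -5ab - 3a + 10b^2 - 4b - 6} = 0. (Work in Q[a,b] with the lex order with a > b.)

{(-15/2, -11/4), (71/2, -3/5), (4, 3)}

Compute a lex Gröbner basis by Buchberger's algorithm.
f_1 = 4ab + 4a - 2b - 58, LT = ab.
f_2 = -5ab - 3a + 10b^2 - 4b - 6, LT = ab.

S(f_1,f_2): lcm = ab. S = 2/5a + 2b^2 - 13/10b - 157/10.
  reduce S modulo (f_1, f_2):
  remainder 2/5a + 2b^2 - 13/10b - 157/10 ≠ 0; add h_3 = 2/5a + 2b^2 - 13/10b - 157/10 to the basis.

S(f_1,h_3): lcm = ab. S = a - 5b^3 + 13/4b^2 + 155/4b - 29/2.
  reduce S modulo (f_1, f_2, h_3):
  remainder -5b^3 - 7/4b^2 + 42b + 99/4 ≠ 0; add h_4 = -5b^3 - 7/4b^2 + 42b + 99/4 to the basis.

The other S-polynomials (S(f_2,h_3), S(f_1,h_4), S(f_2,h_4), S(h_3,h_4)) all reduce to 0 modulo the current basis, so we have a Gröbner basis.
Inter-reduce: drop elements whose leading term is divisible by another's, tail-reduce, and make monic.
Reduced Gröbner basis: {a + 5b^2 - 13/4b - 157/4, b^3 + 7/20b^2 - 42/5b - 99/20}.

The lex basis is triangular: the last element involves only b. Solving b^3 + 7/20b^2 - 42/5b - 99/20 = 0 gives b ∈ {-11/4, -3/5, 3}; substituting each value into the earlier elements determines the remaining variables.
  b = -11/4: the earlier basis element becomes a + 15/2 = 0, giving a = -15/2 — point (-15/2, -11/4).
  b = -3/5: the earlier basis element becomes a - 71/2 = 0, giving a = 71/2 — point (71/2, -3/5).
  b = 3: the earlier basis element becomes a - 4 = 0, giving a = 4 — point (4, 3).
This is the nonlinear analogue of row-reducing a linear system.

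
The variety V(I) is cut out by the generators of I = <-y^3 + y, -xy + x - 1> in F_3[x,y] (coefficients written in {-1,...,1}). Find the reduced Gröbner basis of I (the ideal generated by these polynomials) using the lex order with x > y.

G = {x + y - 1, y^2 + y}

Buchberger's algorithm terminates because the ascending chain of leading-term ideals stabilizes.

f_1 = -y^3 + y, LT = y^3.
f_2 = -xy + x - 1, LT = xy.

S(f_1,f_2): lcm = xy^3. S = xy^2 - xy - y^2.
  leading term xy^2: subtract (-y)·f_2 from xy^2 - xy - y^2 → -y^2 - y
  leading term y^2: no divisor's leading term divides it; move -y^2 to the remainder.
  leading term y: no divisor's leading term divides it; move -y to the remainder.
  remainder -y^2 - y ≠ 0; add g_3 = -y^2 - y to the basis.

S(f_2,g_3): lcm = xy^2. S = xy + y.
  leading term xy: subtract (-1)·f_2 from xy + y → x + y - 1
  leading term x: no divisor's leading term divides it; move x to the remainder.
  leading term y: no divisor's leading term divides it; move y to the remainder.
  leading term 1: no divisor's leading term divides it; move -1 to the remainder.
  remainder x + y - 1 ≠ 0; add g_4 = x + y - 1 to the basis.

The other S-polynomials (S(f_1,g_3), S(f_1,g_4), S(f_2,g_4), S(g_3,g_4)) all reduce to 0 modulo the current basis, so we have a Gröbner basis.
Inter-reduce: drop elements whose leading term is divisible by another's, tail-reduce, and make monic.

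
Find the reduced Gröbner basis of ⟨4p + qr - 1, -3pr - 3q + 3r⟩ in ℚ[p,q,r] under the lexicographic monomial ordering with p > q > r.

G = {p + ¼qr - ¼, qr² - 4q + 3r}

f_1 = 4p + qr - 1, LT = p.
f_2 = -3pr - 3q + 3r, LT = pr.

S(f_1,f_2): lcm = pr. S = ¼qr² - q + ¾r.
  leading term qr²: no divisor's leading term divides it; move ¼qr² to the remainder.
  leading term q: no divisor's leading term divides it; move -q to the remainder.
  leading term r: no divisor's leading term divides it; move ¾r to the remainder.
  remainder ¼qr² - q + ¾r ≠ 0; add g_3 = ¼qr² - q + ¾r to the basis.

S(f_1,g_3): leading monomials are coprime, so the S-polynomial reduces to 0 (Buchberger's first criterion).
S(f_2,g_3): lcm = pqr². S = 4pq - 3pr + q²r - qr².
  leading term pq: subtract (q)·f_1 from 4pq - 3pr + q²r - qr² → -3pr - qr² + q
  leading term pr: subtract (-¾r)·f_1 from -3pr - qr² + q → -¼qr² + q - ¾r
  leading term qr²: subtract (-1)·g_3 from -¼qr² + q - ¾r → 0
  remainder 0.

Every S-polynomial of the final basis reduces to 0, so we have a Gröbner basis.
Inter-reduce: drop elements whose leading term is divisible by another's, tail-reduce, and make monic.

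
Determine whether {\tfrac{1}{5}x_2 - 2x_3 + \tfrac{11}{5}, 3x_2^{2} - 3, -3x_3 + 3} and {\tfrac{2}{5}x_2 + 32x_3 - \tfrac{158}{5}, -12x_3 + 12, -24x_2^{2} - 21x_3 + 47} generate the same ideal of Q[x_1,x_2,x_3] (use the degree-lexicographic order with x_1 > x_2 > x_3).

Two ideals are equal iff their reduced Gröbner bases coincide (the reduced basis is unique for a fixed ordering).
Buchberger on the first generating set:
f_1 = \tfrac{1}{5}x_2 - 2x_3 + \tfrac{11}{5}, LT = x_2.
f_2 = 3x_2^{2} - 3, LT = x_2^{2}.
f_3 = -3x_3 + 3, LT = x_3.

The S-polynomials (S(f_1,f_2), S(f_1,f_3), S(f_2,f_3)) all reduce to 0 modulo the current basis, so we have a Gröbner basis.
Inter-reduce: drop elements whose leading term is divisible by another's, tail-reduce, and make monic.
Reduced Gröbner basis: {x_2 + 1, x_3 - 1}.

Buchberger on the second generating set:
h_1 = \tfrac{2}{5}x_2 + 32x_3 - \tfrac{158}{5}, LT = x_2.
h_2 = -12x_3 + 12, LT = x_3.
h_3 = -24x_2^{2} - 21x_3 + 47, LT = x_2^{2}.

S(h_1,h_3): lcm = x_2^{2}. S = 80x_2x_3 - 79x_2 - \tfrac{7}{8}x_3 + \tfrac{47}{24}.
  leading term x_2x_3: subtract (200x_3)·h_1 from 80x_2x_3 - 79x_2 - \tfrac{7}{8}x_3 + \tfrac{47}{24} → -6400x_3^{2} - 79x_2 + \tfrac{50553}{8}x_3 + \tfrac{47}{24}
  leading term x_3^{2}: subtract (\tfrac{1600}{3}x_3)·h_2 from -6400x_3^{2} - 79x_2 + \tfrac{50553}{8}x_3 + \tfrac{47}{24} → -79x_2 - \tfrac{647}{8}x_3 + \tfrac{47}{24}
  leading term x_2: subtract (-\tfrac{395}{2})·h_1 from -79x_2 - \tfrac{647}{8}x_3 + \tfrac{47}{24} → \tfrac{49913}{8}x_3 - \tfrac{149737}{24}
  leading term x_3: subtract (-\tfrac{49913}{96})·h_2 from \tfrac{49913}{8}x_3 - \tfrac{149737}{24} → \tfrac{1}{12}
  leading term 1: no divisor's leading term divides it; move \tfrac{1}{12} to the remainder.
  remainder \tfrac{1}{12} ≠ 0; add k_4 = \tfrac{1}{12} to the basis.

The other S-polynomials (S(h_1,h_2), S(h_2,h_3), S(h_1,k_4), S(h_2,k_4), S(h_3,k_4)) all reduce to 0 modulo the current basis, so we have a Gröbner basis.
Inter-reduce: drop elements whose leading term is divisible by another's, tail-reduce, and make monic.
Reduced Gröbner basis: {1}.

Since the reduced bases disagree, the two ideals are not the same.

No, the ideals differ.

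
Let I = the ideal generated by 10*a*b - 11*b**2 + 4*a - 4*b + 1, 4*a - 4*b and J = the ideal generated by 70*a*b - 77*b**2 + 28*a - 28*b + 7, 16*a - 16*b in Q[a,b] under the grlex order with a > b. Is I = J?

Yes, the ideals are equal.

Equality of ideals is decidable: compute both reduced Gröbner bases (unique for the ordering) and check whether they agree.
Buchberger on the first generating set:
f_1 = 10*a*b - 11*b**2 + 4*a - 4*b + 1, LT = a*b.
f_2 = 4*a - 4*b, LT = a.

S(f_1,f_2): lcm = a*b. S = -1/10*b**2 + 2/5*a - 2/5*b + 1/10.
  leading term b**2: no divisor's leading term divides it; move -1/10*b**2 to the remainder.
  leading term a: subtract (1/10)·f_2 from 2/5*a - 2/5*b + 1/10 → 1/10
  leading term 1: no divisor's leading term divides it; move 1/10 to the remainder.
  remainder -1/10*b**2 + 1/10 ≠ 0; add g_3 = -1/10*b**2 + 1/10 to the basis.

The other S-polynomials (S(f_1,g_3), S(f_2,g_3)) all reduce to 0 modulo the current basis, so we have a Gröbner basis.
Inter-reduce: drop elements whose leading term is divisible by another's, tail-reduce, and make monic.
Reduced Gröbner basis: {b**2 - 1, a - b}.

Buchberger on the second generating set:
h_1 = 70*a*b - 77*b**2 + 28*a - 28*b + 7, LT = a*b.
h_2 = 16*a - 16*b, LT = a.

S(h_1,h_2): lcm = a*b. S = -1/10*b**2 + 2/5*a - 2/5*b + 1/10.
  leading term b**2: no divisor's leading term divides it; move -1/10*b**2 to the remainder.
  leading term a: subtract (1/40)·h_2 from 2/5*a - 2/5*b + 1/10 → 1/10
  leading term 1: no divisor's leading term divides it; move 1/10 to the remainder.
  remainder -1/10*b**2 + 1/10 ≠ 0; add k_3 = -1/10*b**2 + 1/10 to the basis.

The other S-polynomials (S(h_1,k_3), S(h_2,k_3)) all reduce to 0 modulo the current basis, so we have a Gröbner basis.
Inter-reduce: drop elements whose leading term is divisible by another's, tail-reduce, and make monic.
Reduced Gröbner basis: {b**2 - 1, a - b}.

Same reduced basis, so the two generating sets span the same ideal.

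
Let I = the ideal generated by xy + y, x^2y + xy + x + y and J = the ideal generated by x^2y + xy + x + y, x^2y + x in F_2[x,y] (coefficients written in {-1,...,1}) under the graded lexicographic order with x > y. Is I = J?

Since reduced Gröbner bases are canonical representatives of ideals under a given ordering, it suffices to compute and compare them.
Buchberger on the first generating set:
f_1 = xy + y, LT = xy.
f_2 = x^2y + xy + x + y, LT = x^2y.

S(f_1,f_2): lcm = x^2y. S = x + y.
  reduce S modulo (f_1, f_2):
  remainder x + y ≠ 0; add g_3 = x + y to the basis.

S(f_1,g_3): lcm = xy. S = y^2 + y.
  reduce S modulo (f_1, f_2, g_3):
  remainder y^2 + y ≠ 0; add g_4 = y^2 + y to the basis.

The other S-polynomials (S(f_2,g_3), S(f_1,g_4), S(f_2,g_4), S(g_3,g_4)) all reduce to 0 modulo the current basis, so we have a Gröbner basis.
Inter-reduce: drop elements whose leading term is divisible by another's, tail-reduce, and make monic.
Reduced Gröbner basis: {y^2 + y, x + y}.

Buchberger on the second generating set:
h_1 = x^2y + xy + x + y, LT = x^2y.
h_2 = x^2y + x, LT = x^2y.

S(h_1,h_2): lcm = x^2y. S = xy + y.
  reduce S modulo (h_1, h_2):
  remainder xy + y ≠ 0; add k_3 = xy + y to the basis.

S(h_1,k_3): lcm = x^2y. S = x + y.
  reduce S modulo (h_1, h_2, k_3):
  remainder x + y ≠ 0; add k_4 = x + y to the basis.

S(h_1,k_4): lcm = x^2y. S = xy^2 + xy + x + y.
  reduce S modulo (h_1, h_2, k_3, k_4):
  remainder y^2 + y ≠ 0; add k_5 = y^2 + y to the basis.

The other S-polynomials (S(h_2,k_3), S(h_2,k_4), S(k_3,k_4), S(h_1,k_5), S(h_2,k_5), S(k_3,k_5), S(k_4,k_5)) all reduce to 0 modulo the current basis, so we have a Gröbner basis.
Inter-reduce: drop elements whose leading term is divisible by another's, tail-reduce, and make monic.
Reduced Gröbner basis: {y^2 + y, x + y}.

Same reduced basis, so the two generating sets span the same ideal.

Yes, the ideals are equal.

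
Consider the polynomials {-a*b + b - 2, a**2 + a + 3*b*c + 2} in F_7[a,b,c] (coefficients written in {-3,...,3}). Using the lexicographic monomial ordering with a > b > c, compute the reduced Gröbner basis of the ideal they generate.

f_1 = -a*b + b - 2, LT = a*b.
f_2 = a**2 + a + 3*b*c + 2, LT = a**2.

S(f_1,f_2): lcm = a**2*b. S = -2*a*b + 2*a - 3*b**2*c - 2*b.
  leading term a*b: subtract (2)·f_1 from -2*a*b + 2*a - 3*b**2*c - 2*b → 2*a - 3*b**2*c + 3*b - 3
  leading term a: no divisor's leading term divides it; move 2*a to the remainder.
  leading term b**2*c: no divisor's leading term divides it; move -3*b**2*c to the remainder.
  leading term b: no divisor's leading term divides it; move 3*b to the remainder.
  leading term 1: no divisor's leading term divides it; move -3 to the remainder.
  remainder 2*a - 3*b**2*c + 3*b - 3 ≠ 0; add g_3 = 2*a - 3*b**2*c + 3*b - 3 to the basis.

S(f_1,g_3): lcm = a*b. S = -2*b**3*c + 2*b**2 - 3*b + 2.
  leading term b**3*c: no divisor's leading term divides it; move -2*b**3*c to the remainder.
  leading term b**2: no divisor's leading term divides it; move 2*b**2 to the remainder.
  leading term b: no divisor's leading term divides it; move -3*b to the remainder.
  leading term 1: no divisor's leading term divides it; move 2 to the remainder.
  remainder -2*b**3*c + 2*b**2 - 3*b + 2 ≠ 0; add g_4 = -2*b**3*c + 2*b**2 - 3*b + 2 to the basis.

S(f_2,g_3): lcm = a**2. S = -2*a*b**2*c + 2*a*b - a + 3*b*c + 2.
  leading term a*b**2*c: subtract (2*b*c)·f_1 from -2*a*b**2*c + 2*a*b - a + 3*b*c + 2 → 2*a*b - a - 2*b**2*c + 2
  leading term a*b: subtract (-2)·f_1 from 2*a*b - a - 2*b**2*c + 2 → -a - 2*b**2*c + 2*b - 2
  leading term a: subtract (3)·g_3 from -a - 2*b**2*c + 2*b - 2 → 0
  remainder 0.

S(f_1,g_4): lcm = a*b**3*c. S = a*b**2 + 2*a*b + a - b**3*c + 2*b**2*c.
  leading term a*b**2: subtract (-b)·f_1 from a*b**2 + 2*a*b + a - b**3*c + 2*b**2*c → 2*a*b + a - b**3*c + 2*b**2*c + b**2 - 2*b
  leading term a*b: subtract (-2)·f_1 from 2*a*b + a - b**3*c + 2*b**2*c + b**2 - 2*b → a - b**3*c + 2*b**2*c + b**2 + 3
  leading term a: subtract (-3)·g_3 from a - b**3*c + 2*b**2*c + b**2 + 3 → -b**3*c + b**2 + 2*b + 1
  leading term b**3*c: subtract (-3)·g_4 from -b**3*c + b**2 + 2*b + 1 → 0
  remainder 0.

S(f_2,g_4): leading monomials are coprime, so the S-polynomial reduces to 0 (Buchberger's first criterion).
S(g_3,g_4): leading monomials are coprime, so the S-polynomial reduces to 0 (Buchberger's first criterion).
Every S-polynomial of the final basis reduces to 0, so we have a Gröbner basis.
Inter-reduce: drop elements whose leading term is divisible by another's, tail-reduce, and make monic.

G = {a + 2*b**2*c - 2*b + 2, b**3*c - b**2 - 2*b - 1}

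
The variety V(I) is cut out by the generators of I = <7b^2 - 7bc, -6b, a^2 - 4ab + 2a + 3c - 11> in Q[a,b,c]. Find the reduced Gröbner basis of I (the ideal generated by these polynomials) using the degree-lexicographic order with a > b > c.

G = {a^2 + 2a + 3c - 11, b}

Buchberger's algorithm terminates because the ascending chain of leading-term ideals stabilizes.

f_1 = 7b^2 - 7bc, LT = b^2.
f_2 = -6b, LT = b.
f_3 = a^2 - 4ab + 2a + 3c - 11, LT = a^2.

The S-polynomials (S(f_1,f_2), S(f_1,f_3), S(f_2,f_3)) all reduce to 0 modulo the current basis, so we have a Gröbner basis.
Inter-reduce: drop elements whose leading term is divisible by another's, tail-reduce, and make monic.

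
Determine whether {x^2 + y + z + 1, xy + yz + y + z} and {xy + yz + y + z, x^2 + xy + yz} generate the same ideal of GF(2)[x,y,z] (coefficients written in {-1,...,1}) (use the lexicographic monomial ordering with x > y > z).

Equality of ideals is decidable: compute both reduced Gröbner bases (unique for the ordering) and check whether they agree.
Buchberger on the first generating set:
f_1 = x^2 + y + z + 1, LT = x^2.
f_2 = xy + yz + y + z, LT = xy.

S(f_1,f_2): lcm = x^2y. S = xyz + xy + xz + y^2 + yz + y.
  leading term xyz: subtract (z)·f_2 from xyz + xy + xz + y^2 + yz + y → xy + xz + y^2 + yz^2 + y + z^2
  leading term xy: subtract (1)·f_2 from xy + xz + y^2 + yz^2 + y + z^2 → xz + y^2 + yz^2 + yz + z^2 + z
  leading term xz: no divisor's leading term divides it; move xz to the remainder.
  leading term y^2: no divisor's leading term divides it; move y^2 to the remainder.
  leading term yz^2: no divisor's leading term divides it; move yz^2 to the remainder.
  leading term yz: no divisor's leading term divides it; move yz to the remainder.
  leading term z^2: no divisor's leading term divides it; move z^2 to the remainder.
  leading term z: no divisor's leading term divides it; move z to the remainder.
  remainder xz + y^2 + yz^2 + yz + z^2 + z ≠ 0; add g_3 = xz + y^2 + yz^2 + yz + z^2 + z to the basis.

S(f_2,g_3): lcm = xyz. S = y^3 + y^2z^2 + y^2z + z^2.
  leading term y^3: no divisor's leading term divides it; move y^3 to the remainder.
  leading term y^2z^2: no divisor's leading term divides it; move y^2z^2 to the remainder.
  leading term y^2z: no divisor's leading term divides it; move y^2z to the remainder.
  leading term z^2: no divisor's leading term divides it; move z^2 to the remainder.
  remainder y^3 + y^2z^2 + y^2z + z^2 ≠ 0; add g_4 = y^3 + y^2z^2 + y^2z + z^2 to the basis.

The other S-polynomials (S(f_1,g_3), S(f_1,g_4), S(f_2,g_4), S(g_3,g_4)) all reduce to 0 modulo the current basis, so we have a Gröbner basis.
Inter-reduce: drop elements whose leading term is divisible by another's, tail-reduce, and make monic.
Reduced Gröbner basis: {x^2 + y + z + 1, xy + yz + y + z, xz + y^2 + yz^2 + yz + z^2 + z, y^3 + y^2z^2 + y^2z + z^2}.

Buchberger on the second generating set:
h_1 = xy + yz + y + z, LT = xy.
h_2 = x^2 + xy + yz, LT = x^2.

S(h_1,h_2): lcm = x^2y. S = xy^2 + xyz + xy + xz + y^2z.
  leading term xy^2: subtract (y)·h_1 from xy^2 + xyz + xy + xz + y^2z → xyz + xy + xz + y^2 + yz
  leading term xyz: subtract (z)·h_1 from xyz + xy + xz + y^2 + yz → xy + xz + y^2 + yz^2 + z^2
  leading term xy: subtract (1)·h_1 from xy + xz + y^2 + yz^2 + z^2 → xz + y^2 + yz^2 + yz + y + z^2 + z
  leading term xz: no divisor's leading term divides it; move xz to the remainder.
  leading term y^2: no divisor's leading term divides it; move y^2 to the remainder.
  leading term yz^2: no divisor's leading term divides it; move yz^2 to the remainder.
  leading term yz: no divisor's leading term divides it; move yz to the remainder.
  leading term y: no divisor's leading term divides it; move y to the remainder.
  leading term z^2: no divisor's leading term divides it; move z^2 to the remainder.
  leading term z: no divisor's leading term divides it; move z to the remainder.
  remainder xz + y^2 + yz^2 + yz + y + z^2 + z ≠ 0; add k_3 = xz + y^2 + yz^2 + yz + y + z^2 + z to the basis.

S(h_1,k_3): lcm = xyz. S = y^3 + y^2z^2 + y^2z + y^2 + z^2.
  leading term y^3: no divisor's leading term divides it; move y^3 to the remainder.
  leading term y^2z^2: no divisor's leading term divides it; move y^2z^2 to the remainder.
  leading term y^2z: no divisor's leading term divides it; move y^2z to the remainder.
  leading term y^2: no divisor's leading term divides it; move y^2 to the remainder.
  leading term z^2: no divisor's leading term divides it; move z^2 to the remainder.
  remainder y^3 + y^2z^2 + y^2z + y^2 + z^2 ≠ 0; add k_4 = y^3 + y^2z^2 + y^2z + y^2 + z^2 to the basis.

The other S-polynomials (S(h_2,k_3), S(h_1,k_4), S(h_2,k_4), S(k_3,k_4)) all reduce to 0 modulo the current basis, so we have a Gröbner basis.
Inter-reduce: drop elements whose leading term is divisible by another's, tail-reduce, and make monic.
Reduced Gröbner basis: {x^2 + y + z, xy + yz + y + z, xz + y^2 + yz^2 + yz + y + z^2 + z, y^3 + y^2z^2 + y^2z + y^2 + z^2}.

These differ, so the ideals are not equal.

No, the ideals differ.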